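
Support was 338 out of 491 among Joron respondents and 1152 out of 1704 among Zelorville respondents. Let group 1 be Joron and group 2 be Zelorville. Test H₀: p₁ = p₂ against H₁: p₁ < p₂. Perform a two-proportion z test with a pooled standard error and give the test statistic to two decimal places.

p̂₁ = 338/491 = 0.68839, p̂₂ = 1152/1704 = 0.67606.
Pooled p̂ = (338+1152)/(491+1704) = 1490/2195 = 0.67882.
SE = √(0.218025 × 0.00262351) = 0.02392.
z = (0.68839 − 0.67606)/0.02392 = 0.01233/0.02392 = 0.52.

z = 0.52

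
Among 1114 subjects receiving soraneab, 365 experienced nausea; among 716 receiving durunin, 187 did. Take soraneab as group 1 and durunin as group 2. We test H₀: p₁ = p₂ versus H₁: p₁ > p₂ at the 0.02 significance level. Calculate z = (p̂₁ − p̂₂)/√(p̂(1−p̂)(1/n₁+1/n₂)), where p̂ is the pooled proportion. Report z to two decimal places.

p̂₁ = 365/1114 ≈ 0.3276, p̂₂ = 187/716 ≈ 0.2612.
Pooled p̂ = (365+187)/(1114+716) = 552/1830 = 0.3016.
SE = √(p̂(1−p̂)(1/n₁+1/n₂)) = √(0.3016·0.6984·0.00229431) = √(0.000483304) = 0.0220.
z = (0.3276 − 0.2612)/0.0220 = 0.0664/0.0220 = 3.02.
p-value = P(Z > 3.024) ≈ 0.0012, so at α = 0.02 we reject H₀.

z = 3.02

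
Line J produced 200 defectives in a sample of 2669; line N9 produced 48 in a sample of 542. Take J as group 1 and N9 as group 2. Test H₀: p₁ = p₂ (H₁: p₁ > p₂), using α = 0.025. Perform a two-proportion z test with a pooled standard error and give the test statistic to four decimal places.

p̂₁ = 200/2669 ≈ 0.074934, p̂₂ = 48/542 ≈ 0.088561.
Pooled p̂ = (200+48)/(2669+542) = 248/3211 = 0.077235.
SE = √(0.0712693 × 0.00221969) = 0.012578.
z = (0.074934 − 0.088561)/0.012578 = -0.013627/0.012578 = -1.0834.
p-value = P(Z > -1.083) ≈ 0.8607, so at α = 0.025 we fail to reject H₀.

z = -1.0834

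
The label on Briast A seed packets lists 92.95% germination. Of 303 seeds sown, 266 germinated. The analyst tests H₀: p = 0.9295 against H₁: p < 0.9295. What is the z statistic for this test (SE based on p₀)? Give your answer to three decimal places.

z = -3.510

p̂ = 266/303 = 0.877888.
SE = √(p₀(1−p₀)/n) = √(0.06553/303) = 0.014706.
z = (0.877888 − 0.9295)/0.014706 = -0.051612/0.014706 = -3.510.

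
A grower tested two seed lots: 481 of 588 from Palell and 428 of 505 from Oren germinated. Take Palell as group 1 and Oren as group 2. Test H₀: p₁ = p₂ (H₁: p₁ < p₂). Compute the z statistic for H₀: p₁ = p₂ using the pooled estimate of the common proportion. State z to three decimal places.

z = -1.299

p̂₁ = 481/588 = 0.81803, p̂₂ = 428/505 = 0.84752.
Pooled p̂ = (481+428)/(588+505) = 909/1093 = 0.83166.
SE = √(0.140004 × 0.00368088) = 0.02270.
z = (0.81803 − 0.84752)/0.02270 = -0.02949/0.02270 = -1.299.
p-value = P(Z < -1.299) ≈ 0.0969.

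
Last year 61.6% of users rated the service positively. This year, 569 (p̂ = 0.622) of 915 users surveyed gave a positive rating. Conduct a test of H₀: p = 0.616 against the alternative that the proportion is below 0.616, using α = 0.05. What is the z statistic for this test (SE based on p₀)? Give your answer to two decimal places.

z = 0.36

p̂ = 569/915 = 0.62186.
Standard error under H₀: √(0.616×0.384/915) = 0.01608.
z = (0.62186 − 0.616)/0.01608 = 0.00586/0.01608 = 0.36.
p-value = P(Z < 0.364) ≈ 0.6422. With α = 0.05, fail to reject H₀.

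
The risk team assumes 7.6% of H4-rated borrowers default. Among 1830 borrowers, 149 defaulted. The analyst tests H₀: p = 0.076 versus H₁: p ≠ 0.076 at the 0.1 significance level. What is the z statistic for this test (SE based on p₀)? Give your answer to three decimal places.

z = 0.875

p̂ = 149/1830 ≈ 0.081421.
SE = √(p₀(1−p₀)/n) = √(0.070224/1830) = 0.006195.
z = (0.081421 − 0.076)/0.006195 = 0.005421/0.006195 = 0.875.
Two-sided p-value ≈ 2·Φ(−0.875) = 0.3815. With α = 0.1, fail to reject H₀.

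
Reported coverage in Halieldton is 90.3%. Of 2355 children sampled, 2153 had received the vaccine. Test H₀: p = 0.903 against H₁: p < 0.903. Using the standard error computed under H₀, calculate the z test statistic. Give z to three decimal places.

p̂ = 2153/2355 ≈ 0.91423.
Standard error under H₀: √(0.903×0.097/2355) = 0.00610.
z = (0.91423 − 0.903)/0.00610 = 0.01123/0.00610 = 1.841.
p-value = P(Z < 1.841) ≈ 0.9672.

z = 1.841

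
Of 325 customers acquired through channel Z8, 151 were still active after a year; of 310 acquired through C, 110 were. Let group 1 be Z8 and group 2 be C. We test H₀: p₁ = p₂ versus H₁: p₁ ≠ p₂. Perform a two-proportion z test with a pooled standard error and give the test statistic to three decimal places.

z = 2.810

p̂₁ = 151/325 = 0.464615, p̂₂ = 110/310 = 0.354839.
Pooled p̂ = (151+110)/(325+310) = 261/635 = 0.411024.
SE = √(0.242083 × 0.00630273) = 0.039061.
z = (0.464615 − 0.354839)/0.039061 = 0.109776/0.039061 = 2.810.
Two-sided p-value ≈ 2·Φ(−2.810) = 0.0049.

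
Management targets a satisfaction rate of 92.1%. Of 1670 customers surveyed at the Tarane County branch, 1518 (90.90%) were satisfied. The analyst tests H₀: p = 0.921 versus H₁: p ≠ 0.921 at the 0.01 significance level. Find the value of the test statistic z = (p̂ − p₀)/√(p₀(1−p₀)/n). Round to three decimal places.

p̂ = 1518/1670 ≈ 0.90898.
SE = √(p₀(1−p₀)/n) = √(0.072759/1670) = 0.00660.
z = (0.90898 − 0.921)/0.00660 = -0.01202/0.00660 = -1.821.
p-value = 2·P(Z > 1.821) ≈ 0.0686. With α = 0.01, fail to reject H₀.

z = -1.821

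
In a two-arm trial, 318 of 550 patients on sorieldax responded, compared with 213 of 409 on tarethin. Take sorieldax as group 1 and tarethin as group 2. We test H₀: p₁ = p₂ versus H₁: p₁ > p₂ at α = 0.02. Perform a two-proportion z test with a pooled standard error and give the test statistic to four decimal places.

p̂₁ = 318/550 = 0.578182, p̂₂ = 213/409 = 0.520782.
Pooled p̂ = (318+213)/(550+409) = 531/959 = 0.553702.
SE = √(0.247116 × 0.00426317) = 0.032458.
z = (0.578182 − 0.520782)/0.032458 = 0.057400/0.032458 = 1.7684.
p-value = P(Z > 1.768) ≈ 0.0385. With α = 0.02, fail to reject H₀.

z = 1.7684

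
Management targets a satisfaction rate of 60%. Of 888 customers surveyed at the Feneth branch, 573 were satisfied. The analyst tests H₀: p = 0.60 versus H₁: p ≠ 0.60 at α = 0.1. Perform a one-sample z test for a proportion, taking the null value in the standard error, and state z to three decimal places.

z = 2.754

p̂ = 573/888 = 0.64527.
Standard error under H₀: √(0.6×0.4/888) = 0.01644.
z = (0.64527 − 0.6)/0.01644 = 0.04527/0.01644 = 2.754.
p-value = 2·P(Z > 2.754) ≈ 0.0059; since p < α = 0.1, reject H₀.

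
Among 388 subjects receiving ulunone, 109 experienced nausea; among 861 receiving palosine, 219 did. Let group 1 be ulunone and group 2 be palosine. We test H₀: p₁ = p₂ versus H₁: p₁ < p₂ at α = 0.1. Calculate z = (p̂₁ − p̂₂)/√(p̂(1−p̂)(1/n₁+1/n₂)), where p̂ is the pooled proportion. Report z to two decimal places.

p̂₁ = 109/388 = 0.2809, p̂₂ = 219/861 = 0.2544.
Pooled p̂ = (109+219)/(388+861) = 328/1249 = 0.2626.
SE = √(p̂(1−p̂)(1/n₁+1/n₂)) = √(0.2626·0.7374·0.00373876) = √(0.000723996) = 0.0269.
z = (0.2809 − 0.2544)/0.0269 = 0.0265/0.0269 = 0.99.
p-value = P(Z < 0.988) ≈ 0.8383; since p > α = 0.1, fail to reject H₀.

z = 0.99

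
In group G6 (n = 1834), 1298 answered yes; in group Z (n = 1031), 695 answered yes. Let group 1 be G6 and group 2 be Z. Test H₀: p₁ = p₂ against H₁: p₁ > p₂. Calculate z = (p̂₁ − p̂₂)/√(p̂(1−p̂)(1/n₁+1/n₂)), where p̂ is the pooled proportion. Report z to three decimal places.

p̂₁ = 1298/1834 = 0.70774, p̂₂ = 695/1031 = 0.67410.
Pooled p̂ = (1298+695)/(1834+1031) = 1993/2865 = 0.69564.
SE = √(0.211726 × 0.00151519) = 0.01791.
z = (0.70774 − 0.67410)/0.01791 = 0.03364/0.01791 = 1.878.
p-value = P(Z > 1.878) ≈ 0.0302.

z = 1.878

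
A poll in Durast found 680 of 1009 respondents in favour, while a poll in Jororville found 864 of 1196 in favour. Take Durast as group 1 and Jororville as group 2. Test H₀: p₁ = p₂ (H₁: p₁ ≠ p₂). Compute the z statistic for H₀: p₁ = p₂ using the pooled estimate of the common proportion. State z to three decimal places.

z = -2.475

p̂₁ = 680/1009 ≈ 0.673935, p̂₂ = 864/1196 ≈ 0.722408.
Pooled p̂ = (680+864)/(1009+1196) = 1544/2205 = 0.700227.
SE = √(p̂(1−p̂)(1/n₁+1/n₂)) = √(0.700227·0.299773·0.0018272) = √(0.000383546) = 0.019584.
z = (0.673935 − 0.722408)/0.019584 = -0.048473/0.019584 = -2.475.
Two-sided p-value ≈ 2·Φ(−2.475) = 0.0133.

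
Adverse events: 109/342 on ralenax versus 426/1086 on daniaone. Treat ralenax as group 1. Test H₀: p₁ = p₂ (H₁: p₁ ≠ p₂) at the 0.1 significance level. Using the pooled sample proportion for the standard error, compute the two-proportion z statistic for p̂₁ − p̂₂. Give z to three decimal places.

z = -2.451

p̂₁ = 109/342 ≈ 0.31871, p̂₂ = 426/1086 ≈ 0.39227.
Pooled p̂ = (109+426)/(342+1086) = 535/1428 = 0.37465.
SE = √(p̂(1−p̂)(1/n₁+1/n₂)) = √(0.37465·0.62535·0.00384479) = √(0.000900785) = 0.03001.
z = (0.31871 − 0.39227)/0.03001 = -0.07356/0.03001 = -2.451.
Two-sided p-value ≈ 2·Φ(−2.451) = 0.0143, so at α = 0.1 we reject H₀.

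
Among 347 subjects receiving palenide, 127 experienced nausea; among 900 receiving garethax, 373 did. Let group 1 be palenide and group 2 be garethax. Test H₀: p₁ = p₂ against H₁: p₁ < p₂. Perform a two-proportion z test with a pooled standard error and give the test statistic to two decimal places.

p̂₁ = 127/347 ≈ 0.3660, p̂₂ = 373/900 ≈ 0.4144.
Pooled p̂ = (127+373)/(347+900) = 500/1247 = 0.4010.
SE = √(0.240192 × 0.00399296) = 0.0310.
z = (0.3660 − 0.4144)/0.0310 = -0.0484/0.0310 = -1.56.
p-value = P(Z < -1.564) ≈ 0.0589.

z = -1.56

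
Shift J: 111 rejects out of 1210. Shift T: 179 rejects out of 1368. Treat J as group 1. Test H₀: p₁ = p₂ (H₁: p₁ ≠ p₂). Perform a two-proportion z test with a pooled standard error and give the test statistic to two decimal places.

z = -3.14

p̂₁ = 111/1210 ≈ 0.09174, p̂₂ = 179/1368 ≈ 0.13085.
Pooled p̂ = (111+179)/(1210+1368) = 290/2578 = 0.11249.
SE = √(0.0998362 × 0.00155744) = 0.01247.
z = (0.09174 − 0.13085)/0.01247 = -0.03911/0.01247 = -3.14.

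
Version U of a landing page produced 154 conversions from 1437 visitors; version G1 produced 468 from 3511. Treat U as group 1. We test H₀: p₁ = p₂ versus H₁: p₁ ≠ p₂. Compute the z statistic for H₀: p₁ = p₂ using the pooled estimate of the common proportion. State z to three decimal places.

z = -2.517

p̂₁ = 154/1437 ≈ 0.10717, p̂₂ = 468/3511 ≈ 0.13330.
Pooled p̂ = (154+468)/(1437+3511) = 622/4948 = 0.12571.
SE = √(0.109905 × 0.000980713) = 0.01038.
z = (0.10717 − 0.13330)/0.01038 = -0.02613/0.01038 = -2.517.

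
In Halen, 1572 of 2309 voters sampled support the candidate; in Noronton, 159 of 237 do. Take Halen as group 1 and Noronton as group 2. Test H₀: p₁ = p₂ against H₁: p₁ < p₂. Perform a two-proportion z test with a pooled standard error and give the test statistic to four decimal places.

z = 0.3120

p̂₁ = 1572/2309 ≈ 0.680814, p̂₂ = 159/237 ≈ 0.670886.
Pooled p̂ = (1572+159)/(2309+237) = 1731/2546 = 0.679890.
SE = √(p̂(1−p̂)(1/n₁+1/n₂)) = √(0.679890·0.320110·0.0046525) = √(0.00101257) = 0.031821.
z = (0.680814 − 0.670886)/0.031821 = 0.009928/0.031821 = 0.3120.
p-value = P(Z < 0.312) ≈ 0.6225.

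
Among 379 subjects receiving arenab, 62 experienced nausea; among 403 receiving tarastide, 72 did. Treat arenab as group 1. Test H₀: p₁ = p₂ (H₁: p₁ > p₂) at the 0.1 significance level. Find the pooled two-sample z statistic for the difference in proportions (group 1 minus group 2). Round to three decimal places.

z = -0.559

p̂₁ = 62/379 = 0.16359, p̂₂ = 72/403 = 0.17866.
Pooled p̂ = (62+72)/(379+403) = 134/782 = 0.17136.
SE = √(0.141993 × 0.00511991) = 0.02696.
z = (0.16359 − 0.17866)/0.02696 = -0.01507/0.02696 = -0.559.
p-value = P(Z > -0.559) ≈ 0.7119, so at α = 0.1 we fail to reject H₀.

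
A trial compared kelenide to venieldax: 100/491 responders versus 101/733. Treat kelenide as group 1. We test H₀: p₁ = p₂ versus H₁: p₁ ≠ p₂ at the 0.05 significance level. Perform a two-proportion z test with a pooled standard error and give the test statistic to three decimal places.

z = 3.049

p̂₁ = 100/491 = 0.203666, p̂₂ = 101/733 = 0.137790.
Pooled p̂ = (100+101)/(491+733) = 201/1224 = 0.164216.
SE = √(p̂(1−p̂)(1/n₁+1/n₂)) = √(0.164216·0.835784·0.00340092) = √(0.000466772) = 0.021605.
z = (0.203666 − 0.137790)/0.021605 = 0.065876/0.021605 = 3.049.
p-value = 2·P(Z > 3.049) ≈ 0.0023; since p < α = 0.05, reject H₀.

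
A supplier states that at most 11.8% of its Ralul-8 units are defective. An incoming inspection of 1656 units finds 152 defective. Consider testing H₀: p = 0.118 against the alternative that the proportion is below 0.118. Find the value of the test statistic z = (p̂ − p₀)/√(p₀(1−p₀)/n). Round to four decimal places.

p̂ = 152/1656 ≈ 0.0917874.
Under H₀, SE = √(0.118·0.882/1656) = √(6.28478e-05) = 0.0079277.
z = (0.0917874 − 0.118)/0.0079277 = -0.0262126/0.0079277 = -3.3065.

z = -3.3065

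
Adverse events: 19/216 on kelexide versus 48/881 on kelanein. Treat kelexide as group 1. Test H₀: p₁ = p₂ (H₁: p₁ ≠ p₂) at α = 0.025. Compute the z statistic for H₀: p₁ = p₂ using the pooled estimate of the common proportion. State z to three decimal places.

p̂₁ = 19/216 ≈ 0.087963, p̂₂ = 48/881 ≈ 0.054484.
Pooled p̂ = (19+48)/(216+881) = 67/1097 = 0.061076.
SE = √(0.0573454 × 0.0057647) = 0.018182.
z = (0.087963 − 0.054484)/0.018182 = 0.033479/0.018182 = 1.841.
Two-sided p-value ≈ 2·Φ(−1.841) = 0.0656, so at α = 0.025 we fail to reject H₀.

z = 1.841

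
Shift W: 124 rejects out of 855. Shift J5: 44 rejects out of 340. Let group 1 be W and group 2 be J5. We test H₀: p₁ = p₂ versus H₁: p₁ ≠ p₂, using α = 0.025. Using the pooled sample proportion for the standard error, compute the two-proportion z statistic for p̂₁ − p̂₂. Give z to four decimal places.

p̂₁ = 124/855 = 0.145029, p̂₂ = 44/340 = 0.129412.
Pooled p̂ = (124+44)/(855+340) = 168/1195 = 0.140586.
SE = √(p̂(1−p̂)(1/n₁+1/n₂)) = √(0.140586·0.859414·0.00411077) = √(0.000496669) = 0.022286.
z = (0.145029 − 0.129412)/0.022286 = 0.015617/0.022286 = 0.7008.
Two-sided p-value ≈ 2·Φ(−0.701) = 0.4834; since p > α = 0.025, fail to reject H₀.

z = 0.7008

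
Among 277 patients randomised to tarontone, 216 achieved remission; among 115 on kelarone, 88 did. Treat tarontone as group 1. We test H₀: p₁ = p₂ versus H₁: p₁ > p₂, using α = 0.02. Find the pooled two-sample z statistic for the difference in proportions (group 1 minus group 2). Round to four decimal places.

p̂₁ = 216/277 = 0.779783, p̂₂ = 88/115 = 0.765217.
Pooled p̂ = (216+88)/(277+115) = 304/392 = 0.775510.
SE = √(0.174094 × 0.0123058) = 0.046286.
z = (0.779783 − 0.765217)/0.046286 = 0.014566/0.046286 = 0.3147.
p-value = P(Z > 0.315) ≈ 0.3765, so at α = 0.02 we fail to reject H₀.

z = 0.3147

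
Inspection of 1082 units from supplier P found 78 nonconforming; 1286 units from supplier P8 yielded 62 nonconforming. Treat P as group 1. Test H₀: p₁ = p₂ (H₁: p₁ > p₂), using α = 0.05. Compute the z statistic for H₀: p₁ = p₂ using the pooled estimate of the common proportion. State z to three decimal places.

p̂₁ = 78/1082 = 0.07209, p̂₂ = 62/1286 = 0.04821.
Pooled p̂ = (78+62)/(1082+1286) = 140/2368 = 0.05912.
SE = √(0.0556263 × 0.00170182) = 0.00973.
z = (0.07209 − 0.04821)/0.00973 = 0.02388/0.00973 = 2.454.
p-value = P(Z > 2.454) ≈ 0.0071. With α = 0.05, reject H₀.

z = 2.454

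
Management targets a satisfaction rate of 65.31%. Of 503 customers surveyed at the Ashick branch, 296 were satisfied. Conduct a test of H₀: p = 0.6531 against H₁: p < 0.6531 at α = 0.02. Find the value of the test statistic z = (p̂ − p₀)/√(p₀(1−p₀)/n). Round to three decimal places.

z = -3.045

p̂ = 296/503 ≈ 0.588469.
Under H₀, SE = √(0.6531·0.3469/503) = √(0.000450418) = 0.021223.
z = (0.588469 − 0.6531)/0.021223 = -0.064631/0.021223 = -3.045.
p-value = P(Z < -3.045) ≈ 0.0012; since p < α = 0.02, reject H₀.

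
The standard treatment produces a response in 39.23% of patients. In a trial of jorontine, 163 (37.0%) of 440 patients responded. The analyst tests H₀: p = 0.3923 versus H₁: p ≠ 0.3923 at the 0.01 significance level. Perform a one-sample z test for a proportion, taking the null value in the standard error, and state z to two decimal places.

z = -0.94

p̂ = 163/440 = 0.3705.
Under H₀, SE = √(0.3923·0.6077/440) = √(0.00054182) = 0.0233.
z = (0.3705 − 0.3923)/0.0233 = -0.0218/0.0233 = -0.94.
Two-sided p-value ≈ 2·Φ(−0.938) = 0.3480; since p > α = 0.01, fail to reject H₀.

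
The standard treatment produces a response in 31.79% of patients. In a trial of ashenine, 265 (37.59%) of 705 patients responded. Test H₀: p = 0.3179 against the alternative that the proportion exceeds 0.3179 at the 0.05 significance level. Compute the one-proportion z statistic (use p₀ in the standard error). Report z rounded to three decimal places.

p̂ = 265/705 ≈ 0.37589.
Under H₀, SE = √(0.3179·0.6821/705) = √(0.000307574) = 0.01754.
z = (0.37589 − 0.3179)/0.01754 = 0.05799/0.01754 = 3.306.
p-value = P(Z > 3.306) ≈ 0.0005, so at α = 0.05 we reject H₀.

z = 3.306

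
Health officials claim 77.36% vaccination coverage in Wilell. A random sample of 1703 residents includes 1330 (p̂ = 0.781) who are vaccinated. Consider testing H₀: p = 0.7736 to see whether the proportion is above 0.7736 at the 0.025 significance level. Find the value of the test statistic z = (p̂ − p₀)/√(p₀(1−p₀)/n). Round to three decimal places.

z = 0.727

p̂ = 1330/1703 = 0.78097.
SE = √(p₀(1−p₀)/n) = √(0.17514/1703) = 0.01014.
z = (0.78097 − 0.7736)/0.01014 = 0.00737/0.01014 = 0.727.
p-value = P(Z > 0.727) ≈ 0.2335; since p > α = 0.025, fail to reject H₀.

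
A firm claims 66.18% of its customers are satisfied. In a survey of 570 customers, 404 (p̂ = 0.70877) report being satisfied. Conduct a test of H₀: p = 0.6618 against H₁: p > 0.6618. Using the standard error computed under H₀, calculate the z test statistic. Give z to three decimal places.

p̂ = 404/570 ≈ 0.70877.
Standard error under H₀: √(0.6618×0.3382/570) = 0.01982.
z = (0.70877 − 0.6618)/0.01982 = 0.04697/0.01982 = 2.370.

z = 2.370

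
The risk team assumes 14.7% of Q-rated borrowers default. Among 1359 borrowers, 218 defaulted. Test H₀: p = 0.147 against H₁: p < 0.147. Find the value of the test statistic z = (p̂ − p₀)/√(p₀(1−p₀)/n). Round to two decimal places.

p̂ = 218/1359 = 0.1604.
Standard error under H₀: √(0.147×0.853/1359) = 0.0096.
z = (0.1604 − 0.147)/0.0096 = 0.0134/0.0096 = 1.40.
p-value = P(Z < 1.396) ≈ 0.9187.

z = 1.40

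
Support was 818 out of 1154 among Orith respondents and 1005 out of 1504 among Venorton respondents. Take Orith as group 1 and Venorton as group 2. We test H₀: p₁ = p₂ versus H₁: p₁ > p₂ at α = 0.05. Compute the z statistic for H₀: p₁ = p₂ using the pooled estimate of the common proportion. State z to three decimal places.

p̂₁ = 818/1154 = 0.708839, p̂₂ = 1005/1504 = 0.668218.
Pooled p̂ = (818+1005)/(1154+1504) = 1823/2658 = 0.685854.
SE = √(p̂(1−p̂)(1/n₁+1/n₂)) = √(0.685854·0.314146·0.00153144) = √(0.000329962) = 0.018165.
z = (0.708839 − 0.668218)/0.018165 = 0.040621/0.018165 = 2.236.
p-value = P(Z > 2.236) ≈ 0.0127, so at α = 0.05 we reject H₀.

z = 2.236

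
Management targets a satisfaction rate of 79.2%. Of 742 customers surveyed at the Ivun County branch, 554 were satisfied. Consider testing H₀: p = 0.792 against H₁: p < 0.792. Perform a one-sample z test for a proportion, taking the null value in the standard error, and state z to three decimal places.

z = -3.045

p̂ = 554/742 = 0.74663.
Standard error under H₀: √(0.792×0.208/742) = 0.01490.
z = (0.74663 − 0.792)/0.01490 = -0.04537/0.01490 = -3.045.
p-value = P(Z < -3.045) ≈ 0.0012.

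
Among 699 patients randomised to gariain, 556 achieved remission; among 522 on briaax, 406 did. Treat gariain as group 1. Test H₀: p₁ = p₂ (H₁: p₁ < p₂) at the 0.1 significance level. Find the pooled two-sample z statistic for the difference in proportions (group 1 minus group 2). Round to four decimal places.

z = 0.7461

p̂₁ = 556/699 = 0.795422, p̂₂ = 406/522 = 0.777778.
Pooled p̂ = (556+406)/(699+522) = 962/1221 = 0.787879.
SE = √(0.167126 × 0.00334632) = 0.023649.
z = (0.795422 − 0.777778)/0.023649 = 0.017644/0.023649 = 0.7461.
p-value = P(Z < 0.746) ≈ 0.7722; since p > α = 0.1, fail to reject H₀.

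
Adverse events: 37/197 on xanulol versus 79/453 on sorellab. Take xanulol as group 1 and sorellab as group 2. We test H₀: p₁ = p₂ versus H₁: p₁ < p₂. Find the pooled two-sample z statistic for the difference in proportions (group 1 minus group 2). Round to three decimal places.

p̂₁ = 37/197 ≈ 0.18782, p̂₂ = 79/453 ≈ 0.17439.
Pooled p̂ = (37+79)/(197+453) = 116/650 = 0.17846.
SE = √(0.146613 × 0.00728365) = 0.03268.
z = (0.18782 − 0.17439)/0.03268 = 0.01343/0.03268 = 0.411.
p-value = P(Z < 0.411) ≈ 0.6594.

z = 0.411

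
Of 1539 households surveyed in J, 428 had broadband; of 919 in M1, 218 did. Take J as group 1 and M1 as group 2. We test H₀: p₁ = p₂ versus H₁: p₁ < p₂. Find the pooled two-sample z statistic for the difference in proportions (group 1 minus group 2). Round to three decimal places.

p̂₁ = 428/1539 = 0.27810, p̂₂ = 218/919 = 0.23721.
Pooled p̂ = (428+218)/(1539+919) = 646/2458 = 0.26282.
SE = √(p̂(1−p̂)(1/n₁+1/n₂)) = √(0.26282·0.73718·0.00173791) = √(0.000336709) = 0.01835.
z = (0.27810 − 0.23721)/0.01835 = 0.04089/0.01835 = 2.228.
p-value = P(Z < 2.228) ≈ 0.9871.

z = 2.228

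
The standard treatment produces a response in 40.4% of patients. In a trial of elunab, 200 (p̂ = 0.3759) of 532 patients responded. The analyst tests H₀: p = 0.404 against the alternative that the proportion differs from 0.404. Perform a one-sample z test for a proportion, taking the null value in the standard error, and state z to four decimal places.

z = -1.3190

p̂ = 200/532 ≈ 0.375940.
Standard error under H₀: √(0.404×0.596/532) = 0.021274.
z = (0.375940 − 0.404)/0.021274 = -0.028060/0.021274 = -1.3190.
Two-sided p-value ≈ 2·Φ(−1.319) = 0.1872.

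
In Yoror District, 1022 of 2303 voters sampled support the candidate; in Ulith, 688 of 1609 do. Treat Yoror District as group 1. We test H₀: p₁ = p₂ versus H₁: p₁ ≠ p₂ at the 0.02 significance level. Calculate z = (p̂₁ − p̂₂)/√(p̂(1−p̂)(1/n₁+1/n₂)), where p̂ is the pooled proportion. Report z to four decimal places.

p̂₁ = 1022/2303 = 0.4437690, p̂₂ = 688/1609 = 0.4275948.
Pooled p̂ = (1022+688)/(2303+1609) = 1710/3912 = 0.4371166.
SE = √(0.246046 × 0.00105572) = 0.0161169.
z = (0.4437690 − 0.4275948)/0.0161169 = 0.0161742/0.0161169 = 1.0036.
Two-sided p-value ≈ 2·Φ(−1.004) = 0.3156; since p > α = 0.02, fail to reject H₀.

z = 1.0036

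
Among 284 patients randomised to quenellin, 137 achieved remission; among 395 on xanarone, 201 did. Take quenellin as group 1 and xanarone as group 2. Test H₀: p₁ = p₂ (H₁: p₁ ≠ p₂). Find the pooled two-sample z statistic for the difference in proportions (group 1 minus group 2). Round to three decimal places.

z = -0.680

p̂₁ = 137/284 ≈ 0.48239, p̂₂ = 201/395 ≈ 0.50886.
Pooled p̂ = (137+201)/(284+395) = 338/679 = 0.49779.
SE = √(p̂(1−p̂)(1/n₁+1/n₂)) = √(0.49779·0.50221·0.00605277) = √(0.00151316) = 0.03890.
z = (0.48239 − 0.50886)/0.03890 = -0.02647/0.03890 = -0.680.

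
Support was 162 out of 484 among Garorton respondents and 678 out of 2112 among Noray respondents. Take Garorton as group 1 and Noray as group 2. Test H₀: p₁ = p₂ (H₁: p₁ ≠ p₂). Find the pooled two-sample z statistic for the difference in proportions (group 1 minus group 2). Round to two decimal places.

z = 0.58

p̂₁ = 162/484 ≈ 0.3347, p̂₂ = 678/2112 ≈ 0.3210.
Pooled p̂ = (162+678)/(484+2112) = 840/2596 = 0.3236.
SE = √(0.218874 × 0.0025396) = 0.0236.
z = (0.3347 − 0.3210)/0.0236 = 0.0137/0.0236 = 0.58.
p-value = 2·P(Z > 0.581) ≈ 0.5615.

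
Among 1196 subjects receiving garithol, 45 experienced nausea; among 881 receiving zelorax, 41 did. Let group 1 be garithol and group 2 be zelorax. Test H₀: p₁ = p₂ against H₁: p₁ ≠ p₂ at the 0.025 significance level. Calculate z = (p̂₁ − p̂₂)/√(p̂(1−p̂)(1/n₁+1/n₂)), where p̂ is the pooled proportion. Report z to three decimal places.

z = -1.008

p̂₁ = 45/1196 = 0.037625, p̂₂ = 41/881 = 0.046538.
Pooled p̂ = (45+41)/(1196+881) = 86/2077 = 0.041406.
SE = √(0.0396914 × 0.00197119) = 0.008845.
z = (0.037625 − 0.046538)/0.008845 = -0.008913/0.008845 = -1.008.
Two-sided p-value ≈ 2·Φ(−1.008) = 0.3136. With α = 0.025, fail to reject H₀.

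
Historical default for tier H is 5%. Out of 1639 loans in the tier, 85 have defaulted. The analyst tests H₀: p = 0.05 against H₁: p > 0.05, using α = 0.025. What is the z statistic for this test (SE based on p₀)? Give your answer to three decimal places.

z = 0.346

p̂ = 85/1639 ≈ 0.05186.
Under H₀, SE = √(0.05·0.95/1639) = √(2.89811e-05) = 0.00538.
z = (0.05186 − 0.05)/0.00538 = 0.00186/0.00538 = 0.346.
p-value = P(Z > 0.346) ≈ 0.3648, so at α = 0.025 we fail to reject H₀.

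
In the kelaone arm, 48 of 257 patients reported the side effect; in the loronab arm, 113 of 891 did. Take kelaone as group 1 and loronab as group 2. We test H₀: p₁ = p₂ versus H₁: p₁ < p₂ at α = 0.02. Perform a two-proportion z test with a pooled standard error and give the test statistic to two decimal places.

p̂₁ = 48/257 ≈ 0.1868, p̂₂ = 113/891 ≈ 0.1268.
Pooled p̂ = (48+113)/(257+891) = 161/1148 = 0.1402.
SE = √(p̂(1−p̂)(1/n₁+1/n₂)) = √(0.1402·0.8598·0.00501339) = √(0.000604492) = 0.0246.
z = (0.1868 − 0.1268)/0.0246 = 0.0600/0.0246 = 2.44.
p-value = P(Z < 2.438) ≈ 0.9926. With α = 0.02, fail to reject H₀.

z = 2.44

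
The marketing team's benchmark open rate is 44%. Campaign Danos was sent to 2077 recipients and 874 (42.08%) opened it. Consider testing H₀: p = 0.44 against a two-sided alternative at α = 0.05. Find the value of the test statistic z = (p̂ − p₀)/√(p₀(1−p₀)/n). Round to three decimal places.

z = -1.763

p̂ = 874/2077 = 0.42080.
Under H₀, SE = √(0.44·0.56/2077) = √(0.000118633) = 0.01089.
z = (0.42080 − 0.44)/0.01089 = -0.01920/0.01089 = -1.763.
Two-sided p-value ≈ 2·Φ(−1.763) = 0.0779; since p > α = 0.05, fail to reject H₀.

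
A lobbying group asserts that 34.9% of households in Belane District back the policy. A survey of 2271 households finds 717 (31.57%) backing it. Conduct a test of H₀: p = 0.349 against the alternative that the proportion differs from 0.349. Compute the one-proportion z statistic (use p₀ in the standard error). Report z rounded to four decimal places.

p̂ = 717/2271 ≈ 0.315720.
SE = √(p₀(1−p₀)/n) = √(0.2272/2271) = 0.010002.
z = (0.315720 − 0.349)/0.010002 = -0.033280/0.010002 = -3.3273.
Two-sided p-value ≈ 2·Φ(−3.327) = 0.0009.

z = -3.3273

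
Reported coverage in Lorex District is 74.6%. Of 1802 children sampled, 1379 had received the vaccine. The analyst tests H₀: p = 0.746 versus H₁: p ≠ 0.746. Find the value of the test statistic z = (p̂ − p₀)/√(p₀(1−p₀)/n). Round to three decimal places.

p̂ = 1379/1802 = 0.765261.
Standard error under H₀: √(0.746×0.254/1802) = 0.010254.
z = (0.765261 − 0.746)/0.010254 = 0.019261/0.010254 = 1.878.

z = 1.878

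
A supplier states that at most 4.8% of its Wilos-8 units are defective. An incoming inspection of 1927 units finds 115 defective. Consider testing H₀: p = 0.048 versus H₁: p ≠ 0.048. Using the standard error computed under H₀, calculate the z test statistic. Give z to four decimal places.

p̂ = 115/1927 = 0.0596783.
SE = √(p₀(1−p₀)/n) = √(0.045696/1927) = 0.0048697.
z = (0.0596783 − 0.048)/0.0048697 = 0.0116783/0.0048697 = 2.3982.
Two-sided p-value ≈ 2·Φ(−2.398) = 0.0165.

z = 2.3982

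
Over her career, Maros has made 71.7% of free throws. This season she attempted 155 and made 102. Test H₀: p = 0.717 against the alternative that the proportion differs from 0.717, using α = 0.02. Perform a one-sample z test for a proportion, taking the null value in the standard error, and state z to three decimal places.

p̂ = 102/155 = 0.65806.
Under H₀, SE = √(0.717·0.283/155) = √(0.0013091) = 0.03618.
z = (0.65806 − 0.717)/0.03618 = -0.05894/0.03618 = -1.629.
p-value = 2·P(Z > 1.629) ≈ 0.1033, so at α = 0.02 we fail to reject H₀.

z = -1.629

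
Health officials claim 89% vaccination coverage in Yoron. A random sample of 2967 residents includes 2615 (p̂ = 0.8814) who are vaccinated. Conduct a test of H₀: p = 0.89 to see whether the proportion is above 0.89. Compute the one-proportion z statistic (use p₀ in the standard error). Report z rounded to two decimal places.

z = -1.50

p̂ = 2615/2967 ≈ 0.881362.
SE = √(p₀(1−p₀)/n) = √(0.0979/2967) = 0.005744.
z = (0.881362 − 0.89)/0.005744 = -0.008638/0.005744 = -1.50.
p-value = P(Z > -1.504) ≈ 0.9337.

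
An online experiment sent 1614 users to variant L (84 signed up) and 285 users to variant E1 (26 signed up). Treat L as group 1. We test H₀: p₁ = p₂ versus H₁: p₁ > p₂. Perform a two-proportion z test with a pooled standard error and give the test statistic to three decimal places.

z = -2.611

p̂₁ = 84/1614 = 0.05204, p̂₂ = 26/285 = 0.09123.
Pooled p̂ = (84+26)/(1614+285) = 110/1899 = 0.05793.
SE = √(0.0545699 × 0.00412835) = 0.01501.
z = (0.05204 − 0.09123)/0.01501 = -0.03919/0.01501 = -2.611.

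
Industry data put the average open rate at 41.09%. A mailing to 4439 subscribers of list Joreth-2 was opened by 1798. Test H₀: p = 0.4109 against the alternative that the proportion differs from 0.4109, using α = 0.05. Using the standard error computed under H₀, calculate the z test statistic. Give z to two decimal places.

z = -0.79

p̂ = 1798/4439 = 0.40505.
Under H₀, SE = √(0.4109·0.5891/4439) = √(5.45306e-05) = 0.00738.
z = (0.40505 − 0.4109)/0.00738 = -0.00585/0.00738 = -0.79.
Two-sided p-value ≈ 2·Φ(−0.793) = 0.4279, so at α = 0.05 we fail to reject H₀.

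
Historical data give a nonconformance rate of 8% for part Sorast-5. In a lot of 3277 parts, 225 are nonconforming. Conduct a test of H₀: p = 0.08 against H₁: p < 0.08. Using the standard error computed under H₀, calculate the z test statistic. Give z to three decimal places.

z = -2.393

p̂ = 225/3277 ≈ 0.068660.
SE = √(p₀(1−p₀)/n) = √(0.0736/3277) = 0.004739.
z = (0.068660 − 0.08)/0.004739 = -0.011340/0.004739 = -2.393.
p-value = P(Z < -2.393) ≈ 0.0084.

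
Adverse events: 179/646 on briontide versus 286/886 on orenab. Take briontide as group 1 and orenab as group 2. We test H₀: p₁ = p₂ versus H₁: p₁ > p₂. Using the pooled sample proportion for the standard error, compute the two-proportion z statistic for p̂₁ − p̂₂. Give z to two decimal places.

p̂₁ = 179/646 ≈ 0.2771, p̂₂ = 286/886 ≈ 0.3228.
Pooled p̂ = (179+286)/(646+886) = 465/1532 = 0.3035.
SE = √(0.211397 × 0.00267666) = 0.0238.
z = (0.2771 − 0.3228)/0.0238 = -0.0457/0.0238 = -1.92.

z = -1.92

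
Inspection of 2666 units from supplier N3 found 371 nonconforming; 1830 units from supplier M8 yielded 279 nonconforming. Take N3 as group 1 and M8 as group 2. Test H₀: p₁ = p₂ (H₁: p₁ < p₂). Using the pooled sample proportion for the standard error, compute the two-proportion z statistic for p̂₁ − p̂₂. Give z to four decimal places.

z = -1.2458

p̂₁ = 371/2666 = 0.1391598, p̂₂ = 279/1830 = 0.1524590.
Pooled p̂ = (371+279)/(2666+1830) = 650/4496 = 0.1445730.
SE = √(0.123672 × 0.000921542) = 0.0106756.
z = (0.1391598 − 0.1524590)/0.0106756 = -0.0132992/0.0106756 = -1.2458.
p-value = P(Z < -1.246) ≈ 0.1064.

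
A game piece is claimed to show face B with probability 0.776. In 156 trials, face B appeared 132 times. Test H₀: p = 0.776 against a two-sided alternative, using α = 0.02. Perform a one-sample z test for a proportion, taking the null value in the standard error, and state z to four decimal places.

z = 2.1016

p̂ = 132/156 = 0.8461538.
Standard error under H₀: √(0.776×0.224/156) = 0.0333805.
z = (0.8461538 − 0.776)/0.0333805 = 0.0701538/0.0333805 = 2.1016.
p-value = 2·P(Z > 2.102) ≈ 0.0356; since p > α = 0.02, fail to reject H₀.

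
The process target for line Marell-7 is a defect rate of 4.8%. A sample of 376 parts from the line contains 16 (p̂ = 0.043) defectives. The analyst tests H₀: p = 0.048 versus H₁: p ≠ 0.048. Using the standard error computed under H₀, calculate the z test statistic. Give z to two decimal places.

z = -0.49

p̂ = 16/376 = 0.0426.
Standard error under H₀: √(0.048×0.952/376) = 0.0110.
z = (0.0426 − 0.048)/0.0110 = -0.0054/0.0110 = -0.49.
p-value = 2·P(Z > 0.494) ≈ 0.6212.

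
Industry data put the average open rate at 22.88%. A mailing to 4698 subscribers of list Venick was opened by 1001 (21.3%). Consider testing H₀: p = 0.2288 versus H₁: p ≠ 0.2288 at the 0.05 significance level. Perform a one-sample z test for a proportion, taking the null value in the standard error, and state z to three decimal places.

z = -2.567

p̂ = 1001/4698 ≈ 0.213069.
Under H₀, SE = √(0.2288·0.7712/4698) = √(3.75587e-05) = 0.006129.
z = (0.213069 − 0.2288)/0.006129 = -0.015731/0.006129 = -2.567.
Two-sided p-value ≈ 2·Φ(−2.567) = 0.0103. With α = 0.05, reject H₀.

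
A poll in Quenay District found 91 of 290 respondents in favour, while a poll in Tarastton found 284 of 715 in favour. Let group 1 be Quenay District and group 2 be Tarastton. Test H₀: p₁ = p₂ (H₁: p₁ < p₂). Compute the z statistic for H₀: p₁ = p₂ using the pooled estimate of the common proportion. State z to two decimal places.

z = -2.48

p̂₁ = 91/290 = 0.31379, p̂₂ = 284/715 = 0.39720.
Pooled p̂ = (91+284)/(290+715) = 375/1005 = 0.37313.
SE = √(0.233905 × 0.00484688) = 0.03367.
z = (0.31379 − 0.39720)/0.03367 = -0.08341/0.03367 = -2.48.
p-value = P(Z < -2.477) ≈ 0.0066.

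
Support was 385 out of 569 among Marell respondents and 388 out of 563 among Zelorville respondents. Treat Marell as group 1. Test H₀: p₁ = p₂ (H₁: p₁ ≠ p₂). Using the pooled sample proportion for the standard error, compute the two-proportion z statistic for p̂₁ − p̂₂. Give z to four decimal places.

p̂₁ = 385/569 ≈ 0.676626, p̂₂ = 388/563 ≈ 0.689165.
Pooled p̂ = (385+388)/(569+563) = 773/1132 = 0.682862.
SE = √(p̂(1−p̂)(1/n₁+1/n₂)) = √(0.682862·0.317138·0.00353367) = √(0.000765256) = 0.027663.
z = (0.676626 − 0.689165)/0.027663 = -0.012539/0.027663 = -0.4533.

z = -0.4533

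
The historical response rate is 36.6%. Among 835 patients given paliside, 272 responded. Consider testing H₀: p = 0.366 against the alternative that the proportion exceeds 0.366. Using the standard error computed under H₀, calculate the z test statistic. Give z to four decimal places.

p̂ = 272/835 = 0.325749.
Standard error under H₀: √(0.366×0.634/835) = 0.016670.
z = (0.325749 − 0.366)/0.016670 = -0.040251/0.016670 = -2.4146.
p-value = P(Z > -2.415) ≈ 0.9921.

z = -2.4146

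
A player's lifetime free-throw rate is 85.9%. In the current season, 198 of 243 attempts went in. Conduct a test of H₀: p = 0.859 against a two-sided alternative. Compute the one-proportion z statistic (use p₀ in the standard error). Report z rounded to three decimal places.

z = -1.979

p̂ = 198/243 = 0.81481.
Standard error under H₀: √(0.859×0.141/243) = 0.02233.
z = (0.81481 − 0.859)/0.02233 = -0.04419/0.02233 = -1.979.
Two-sided p-value ≈ 2·Φ(−1.979) = 0.0478.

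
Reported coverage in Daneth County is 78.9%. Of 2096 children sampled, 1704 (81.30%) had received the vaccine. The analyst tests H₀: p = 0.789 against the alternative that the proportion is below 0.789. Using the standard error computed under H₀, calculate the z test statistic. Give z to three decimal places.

z = 2.690

p̂ = 1704/2096 = 0.812977.
Standard error under H₀: √(0.789×0.211/2096) = 0.008912.
z = (0.812977 − 0.789)/0.008912 = 0.023977/0.008912 = 2.690.
p-value = P(Z < 2.690) ≈ 0.9964.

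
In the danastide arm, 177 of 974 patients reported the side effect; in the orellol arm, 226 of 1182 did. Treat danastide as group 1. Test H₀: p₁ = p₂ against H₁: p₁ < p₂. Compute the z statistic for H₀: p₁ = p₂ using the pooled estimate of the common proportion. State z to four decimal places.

z = -0.5617

p̂₁ = 177/974 = 0.181725, p̂₂ = 226/1182 = 0.191201.
Pooled p̂ = (177+226)/(974+1182) = 403/2156 = 0.186920.
SE = √(0.151981 × 0.00187272) = 0.016871.
z = (0.181725 − 0.191201)/0.016871 = -0.009476/0.016871 = -0.5617.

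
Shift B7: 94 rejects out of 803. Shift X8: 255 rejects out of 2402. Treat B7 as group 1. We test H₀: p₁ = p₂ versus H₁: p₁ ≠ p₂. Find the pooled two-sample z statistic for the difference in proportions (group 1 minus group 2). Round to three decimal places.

p̂₁ = 94/803 = 0.11706, p̂₂ = 255/2402 = 0.10616.
Pooled p̂ = (94+255)/(803+2402) = 349/3205 = 0.10889.
SE = √(0.0970348 × 0.00166165) = 0.01270.
z = (0.11706 − 0.10616)/0.01270 = 0.01090/0.01270 = 0.858.

z = 0.858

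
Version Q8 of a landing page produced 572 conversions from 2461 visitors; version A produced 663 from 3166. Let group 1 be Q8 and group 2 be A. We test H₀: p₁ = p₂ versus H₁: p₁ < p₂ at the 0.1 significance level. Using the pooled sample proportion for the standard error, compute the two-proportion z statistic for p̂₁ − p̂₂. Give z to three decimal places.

p̂₁ = 572/2461 = 0.232426, p̂₂ = 663/3166 = 0.209413.
Pooled p̂ = (572+663)/(2461+3166) = 1235/5627 = 0.219478.
SE = √(0.171307 × 0.000722195) = 0.011123.
z = (0.232426 − 0.209413)/0.011123 = 0.023013/0.011123 = 2.069.
p-value = P(Z < 2.069) ≈ 0.9807; since p > α = 0.1, fail to reject H₀.

z = 2.069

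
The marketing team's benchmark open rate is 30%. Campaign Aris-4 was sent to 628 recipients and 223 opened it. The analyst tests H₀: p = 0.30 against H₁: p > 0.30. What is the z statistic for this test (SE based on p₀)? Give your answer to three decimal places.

p̂ = 223/628 = 0.35510.
SE = √(p₀(1−p₀)/n) = √(0.21/628) = 0.01829.
z = (0.35510 − 0.3)/0.01829 = 0.05510/0.01829 = 3.013.

z = 3.013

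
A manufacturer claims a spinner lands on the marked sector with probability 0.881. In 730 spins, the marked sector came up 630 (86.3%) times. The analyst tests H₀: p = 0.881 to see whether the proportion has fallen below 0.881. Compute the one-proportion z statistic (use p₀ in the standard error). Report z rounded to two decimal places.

z = -1.50

p̂ = 630/730 ≈ 0.8630.
Under H₀, SE = √(0.881·0.119/730) = √(0.000143615) = 0.0120.
z = (0.8630 − 0.881)/0.0120 = -0.0180/0.0120 = -1.50.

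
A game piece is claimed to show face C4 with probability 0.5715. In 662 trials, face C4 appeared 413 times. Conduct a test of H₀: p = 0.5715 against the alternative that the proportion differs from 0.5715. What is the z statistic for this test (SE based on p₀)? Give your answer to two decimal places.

p̂ = 413/662 ≈ 0.62387.
Under H₀, SE = √(0.5715·0.4285/662) = √(0.000369921) = 0.01923.
z = (0.62387 − 0.5715)/0.01923 = 0.05237/0.01923 = 2.72.
Two-sided p-value ≈ 2·Φ(−2.723) = 0.0065.

z = 2.72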